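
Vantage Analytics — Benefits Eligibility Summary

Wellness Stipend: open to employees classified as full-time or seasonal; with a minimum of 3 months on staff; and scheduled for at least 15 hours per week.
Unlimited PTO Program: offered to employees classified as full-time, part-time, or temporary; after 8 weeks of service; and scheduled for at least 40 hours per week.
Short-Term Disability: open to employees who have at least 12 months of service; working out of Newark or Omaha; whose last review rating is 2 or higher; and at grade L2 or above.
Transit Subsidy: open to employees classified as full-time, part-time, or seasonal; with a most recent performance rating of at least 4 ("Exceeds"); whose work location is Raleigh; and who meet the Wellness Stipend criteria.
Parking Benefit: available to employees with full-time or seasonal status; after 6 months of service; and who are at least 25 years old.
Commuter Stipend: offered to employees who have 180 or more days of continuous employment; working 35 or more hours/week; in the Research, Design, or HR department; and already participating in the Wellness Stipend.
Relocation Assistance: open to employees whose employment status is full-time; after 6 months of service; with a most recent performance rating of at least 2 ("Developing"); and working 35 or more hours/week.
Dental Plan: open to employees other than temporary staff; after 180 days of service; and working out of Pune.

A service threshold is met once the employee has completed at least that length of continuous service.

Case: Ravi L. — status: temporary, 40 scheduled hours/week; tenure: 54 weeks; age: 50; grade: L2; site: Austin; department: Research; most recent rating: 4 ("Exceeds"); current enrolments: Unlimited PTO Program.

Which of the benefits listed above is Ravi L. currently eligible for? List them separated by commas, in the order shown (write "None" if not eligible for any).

Wellness Stipend — status temporary ✗ (requires full-time or seasonal) → not eligible.
Unlimited PTO Program — status temporary ✓; service 54 weeks ≥ 8 weeks ✓; 40 hrs/wk ≥ 40 ✓ → eligible.
Short-Term Disability — service 54 weeks ≥ 12 months (≈360 days) ✓; site Austin ✗ (not Newark or Omaha) → not eligible.
Transit Subsidy — status temporary ✗ (requires full-time, part-time, or seasonal) → not eligible.
Parking Benefit — status temporary ✗ (requires full-time or seasonal) → not eligible.
Commuter Stipend — service 54 weeks ≥ 180 days ✓; 40 hrs/wk ≥ 35 ✓; dept Research ✓; not enrolled in Wellness Stipend ✗ → not eligible.
Relocation Assistance — status temporary ✗ (requires full-time) → not eligible.
Dental Plan — status temporary ✗ (excluded) → not eligible.

Unlimited PTO Program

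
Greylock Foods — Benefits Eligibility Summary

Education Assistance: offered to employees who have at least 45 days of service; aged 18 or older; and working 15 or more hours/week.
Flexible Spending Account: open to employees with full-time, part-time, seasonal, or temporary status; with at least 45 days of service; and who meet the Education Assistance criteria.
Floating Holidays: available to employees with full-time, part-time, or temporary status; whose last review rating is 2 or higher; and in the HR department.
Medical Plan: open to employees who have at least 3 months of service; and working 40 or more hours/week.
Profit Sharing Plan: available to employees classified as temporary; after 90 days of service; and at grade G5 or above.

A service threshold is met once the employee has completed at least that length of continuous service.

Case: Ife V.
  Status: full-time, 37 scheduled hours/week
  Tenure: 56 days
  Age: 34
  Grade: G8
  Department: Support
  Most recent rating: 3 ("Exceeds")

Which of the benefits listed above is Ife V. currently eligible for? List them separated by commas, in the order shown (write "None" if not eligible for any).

Education Assistance — service 56 days ≥ 45 days ✓; age 34 ≥ 18 ✓; 37 hrs/wk ≥ 15 ✓ → eligible.
Flexible Spending Account — status full-time ✓; service 56 days ≥ 45 days ✓; eligible for Education Assistance ✓ → eligible.
Floating Holidays — status full-time ✓; rating 3 ≥ 2 ✓; dept Support ✗ → not eligible.
Medical Plan — service 56 days < 3 months (≈90 days) ✗ → not eligible.
Profit Sharing Plan — status full-time ✗ (requires temporary) → not eligible.

Education Assistance, Flexible Spending Account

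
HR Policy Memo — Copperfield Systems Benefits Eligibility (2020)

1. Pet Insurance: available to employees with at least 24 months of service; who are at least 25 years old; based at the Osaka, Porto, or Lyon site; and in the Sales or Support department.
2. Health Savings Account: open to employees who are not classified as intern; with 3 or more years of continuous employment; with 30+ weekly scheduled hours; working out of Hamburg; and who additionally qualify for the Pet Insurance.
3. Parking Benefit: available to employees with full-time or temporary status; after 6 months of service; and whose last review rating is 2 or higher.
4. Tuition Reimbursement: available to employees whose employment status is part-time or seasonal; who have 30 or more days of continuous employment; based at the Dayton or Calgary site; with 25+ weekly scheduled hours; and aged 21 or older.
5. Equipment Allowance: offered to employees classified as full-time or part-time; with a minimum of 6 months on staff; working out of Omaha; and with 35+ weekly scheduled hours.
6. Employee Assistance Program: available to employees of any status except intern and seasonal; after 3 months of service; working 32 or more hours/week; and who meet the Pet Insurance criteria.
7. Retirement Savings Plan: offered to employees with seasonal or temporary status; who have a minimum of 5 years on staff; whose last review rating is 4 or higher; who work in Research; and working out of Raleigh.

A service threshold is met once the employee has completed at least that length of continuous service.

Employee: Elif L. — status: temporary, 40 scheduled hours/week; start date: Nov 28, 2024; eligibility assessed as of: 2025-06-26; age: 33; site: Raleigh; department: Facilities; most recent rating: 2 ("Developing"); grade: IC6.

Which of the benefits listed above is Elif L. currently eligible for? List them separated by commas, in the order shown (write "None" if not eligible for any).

Service from Nov 28, 2024 to 2025-06-26: 210 days.
Pet Insurance — service 210 days < 24 months (≈720 days) ✗ → not eligible.
Health Savings Account — status temporary ✓ (not excluded); service 210 days < 3 years (≈1095 days) ✗ → not eligible.
Parking Benefit — status temporary ✓; service 210 days ≥ 6 months (≈180 days) ✓; rating 2 ≥ 2 ✓ → eligible.
Tuition Reimbursement — status temporary ✗ (requires part-time or seasonal) → not eligible.
Equipment Allowance — status temporary ✗ (requires full-time or part-time) → not eligible.
Employee Assistance Program — status temporary ✓ (not excluded); service 210 days ≥ 3 months (≈90 days) ✓; 40 hrs/wk ≥ 32 ✓; not eligible for Pet Insurance ✗ → not eligible.
Retirement Savings Plan — status temporary ✓; service 210 days < 5 years (≈1825 days) ✗ → not eligible.

Parking Benefit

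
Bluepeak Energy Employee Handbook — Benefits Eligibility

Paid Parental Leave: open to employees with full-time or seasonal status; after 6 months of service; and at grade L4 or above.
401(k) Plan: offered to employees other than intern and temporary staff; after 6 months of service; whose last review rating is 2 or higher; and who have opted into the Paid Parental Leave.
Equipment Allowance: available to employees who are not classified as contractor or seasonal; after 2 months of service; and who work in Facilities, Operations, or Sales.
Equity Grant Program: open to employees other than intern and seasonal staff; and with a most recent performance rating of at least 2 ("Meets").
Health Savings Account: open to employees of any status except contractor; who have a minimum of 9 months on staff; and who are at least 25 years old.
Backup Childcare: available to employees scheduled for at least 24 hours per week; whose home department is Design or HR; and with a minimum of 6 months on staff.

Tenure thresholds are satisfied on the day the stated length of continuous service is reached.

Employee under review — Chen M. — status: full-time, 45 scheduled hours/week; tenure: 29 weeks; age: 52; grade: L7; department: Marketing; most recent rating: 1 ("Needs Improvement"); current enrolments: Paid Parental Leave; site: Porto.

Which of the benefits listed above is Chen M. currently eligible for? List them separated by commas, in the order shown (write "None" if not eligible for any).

Paid Parental Leave

Paid Parental Leave — status full-time ✓; service 29 weeks ≥ 6 months (≈180 days) ✓; grade L7 ≥ L4 ✓ → eligible.
401(k) Plan — status full-time ✓ (not excluded); service 29 weeks ≥ 6 months (≈180 days) ✓; rating 1 < 2 ✗ → not eligible.
Equipment Allowance — status full-time ✓ (not excluded); service 29 weeks ≥ 2 months (≈60 days) ✓; dept Marketing ✗ → not eligible.
Equity Grant Program — status full-time ✓ (not excluded); rating 1 < 2 ✗ → not eligible.
Health Savings Account — status full-time ✓ (not excluded); service 29 weeks < 9 months (≈270 days) ✗ → not eligible.
Backup Childcare — 45 hrs/wk ≥ 24 ✓; dept Marketing ✗ → not eligible.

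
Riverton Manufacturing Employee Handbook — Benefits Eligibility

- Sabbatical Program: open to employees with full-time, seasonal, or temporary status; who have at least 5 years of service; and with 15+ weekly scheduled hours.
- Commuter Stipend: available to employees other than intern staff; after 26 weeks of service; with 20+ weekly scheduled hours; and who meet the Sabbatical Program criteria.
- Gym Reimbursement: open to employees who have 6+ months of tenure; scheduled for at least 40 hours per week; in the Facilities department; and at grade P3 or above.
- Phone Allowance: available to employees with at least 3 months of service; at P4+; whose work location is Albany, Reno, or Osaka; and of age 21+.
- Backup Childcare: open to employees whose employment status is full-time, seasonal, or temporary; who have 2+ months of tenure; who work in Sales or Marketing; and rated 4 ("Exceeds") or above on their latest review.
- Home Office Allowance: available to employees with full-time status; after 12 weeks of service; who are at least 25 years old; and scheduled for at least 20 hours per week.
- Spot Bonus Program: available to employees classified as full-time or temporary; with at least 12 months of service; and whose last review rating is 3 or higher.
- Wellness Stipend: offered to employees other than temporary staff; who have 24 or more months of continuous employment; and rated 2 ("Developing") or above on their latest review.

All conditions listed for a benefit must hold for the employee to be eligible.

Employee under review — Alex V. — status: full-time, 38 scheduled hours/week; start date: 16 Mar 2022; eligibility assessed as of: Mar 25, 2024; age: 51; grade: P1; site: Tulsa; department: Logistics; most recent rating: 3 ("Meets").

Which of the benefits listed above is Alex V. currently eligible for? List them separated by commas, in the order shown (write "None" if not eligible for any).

Home Office Allowance, Spot Bonus Program, Wellness Stipend

Service from 16 Mar 2022 to Mar 25, 2024: 740 days.
Sabbatical Program — status full-time ✓; service 740 days < 5 years (≈1825 days) ✗ → not eligible.
Commuter Stipend — status full-time ✓ (not excluded); service 740 days ≥ 26 weeks (≈182 days) ✓; 38 hrs/wk ≥ 20 ✓; not eligible for Sabbatical Program ✗ → not eligible.
Gym Reimbursement — service 740 days ≥ 6 months (≈180 days) ✓; 38 hrs/wk < 40 ✗ → not eligible.
Phone Allowance — service 740 days ≥ 3 months (≈90 days) ✓; grade P1 < P4 ✗ → not eligible.
Backup Childcare — status full-time ✓; service 740 days ≥ 2 months (≈60 days) ✓; dept Logistics ✗ → not eligible.
Home Office Allowance — status full-time ✓; service 740 days ≥ 12 weeks (≈84 days) ✓; age 51 ≥ 25 ✓; 38 hrs/wk ≥ 20 ✓ → eligible.
Spot Bonus Program — status full-time ✓; service 740 days ≥ 12 months (≈360 days) ✓; rating 3 ≥ 3 ✓ → eligible.
Wellness Stipend — status full-time ✓ (not excluded); service 740 days ≥ 24 months (≈720 days) ✓; rating 3 ≥ 2 ✓ → eligible.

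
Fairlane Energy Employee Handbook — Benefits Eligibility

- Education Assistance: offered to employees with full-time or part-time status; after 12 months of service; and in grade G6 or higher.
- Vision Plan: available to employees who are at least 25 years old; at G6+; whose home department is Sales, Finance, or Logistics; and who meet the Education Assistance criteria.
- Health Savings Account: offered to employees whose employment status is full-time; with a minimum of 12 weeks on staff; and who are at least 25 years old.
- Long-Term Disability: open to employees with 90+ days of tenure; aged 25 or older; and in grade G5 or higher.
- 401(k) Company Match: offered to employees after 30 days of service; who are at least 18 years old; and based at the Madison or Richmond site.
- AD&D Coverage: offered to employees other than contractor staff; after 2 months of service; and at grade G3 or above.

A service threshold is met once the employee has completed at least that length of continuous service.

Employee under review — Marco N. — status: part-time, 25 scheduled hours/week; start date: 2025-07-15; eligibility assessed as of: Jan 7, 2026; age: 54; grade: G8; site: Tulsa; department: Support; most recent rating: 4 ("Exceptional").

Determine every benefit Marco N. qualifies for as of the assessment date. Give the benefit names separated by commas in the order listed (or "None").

Service from 2025-07-15 to Jan 7, 2026: 176 days.
Education Assistance — status part-time ✓; service 176 days < 12 months (≈360 days) ✗ → not eligible.
Vision Plan — age 54 ≥ 25 ✓; grade G8 ≥ G6 ✓; dept Support ✗ → not eligible.
Health Savings Account — status part-time ✗ (requires full-time) → not eligible.
Long-Term Disability — service 176 days ≥ 90 days ✓; age 54 ≥ 25 ✓; grade G8 ≥ G5 ✓ → eligible.
401(k) Company Match — service 176 days ≥ 30 days ✓; age 54 ≥ 18 ✓; site Tulsa ✗ (not Madison or Richmond) → not eligible.
AD&D Coverage — status part-time ✓ (not excluded); service 176 days ≥ 2 months (≈60 days) ✓; grade G8 ≥ G3 ✓ → eligible.

Long-Term Disability, AD&D Coverage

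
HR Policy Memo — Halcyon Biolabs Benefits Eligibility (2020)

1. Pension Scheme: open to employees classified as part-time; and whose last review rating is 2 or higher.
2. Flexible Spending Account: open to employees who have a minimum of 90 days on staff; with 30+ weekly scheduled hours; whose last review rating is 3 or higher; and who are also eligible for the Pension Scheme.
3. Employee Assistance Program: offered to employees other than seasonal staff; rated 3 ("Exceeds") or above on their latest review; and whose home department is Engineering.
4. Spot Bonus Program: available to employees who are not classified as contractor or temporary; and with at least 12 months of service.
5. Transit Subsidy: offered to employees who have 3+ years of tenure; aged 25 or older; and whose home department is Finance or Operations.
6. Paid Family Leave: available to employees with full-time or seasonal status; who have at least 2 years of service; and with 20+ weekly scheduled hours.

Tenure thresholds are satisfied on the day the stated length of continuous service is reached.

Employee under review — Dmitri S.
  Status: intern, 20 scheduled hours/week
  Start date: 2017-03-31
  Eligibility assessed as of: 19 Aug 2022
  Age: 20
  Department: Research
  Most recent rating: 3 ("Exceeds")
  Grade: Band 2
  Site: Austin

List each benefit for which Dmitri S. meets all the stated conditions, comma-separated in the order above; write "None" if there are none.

Spot Bonus Program

Service from 2017-03-31 to 19 Aug 2022: 1967 days.
Pension Scheme — status intern ✗ (requires part-time) → not eligible.
Flexible Spending Account — service 1967 days ≥ 90 days ✓; 20 hrs/wk < 30 ✗ → not eligible.
Employee Assistance Program — status intern ✓ (not excluded); rating 3 ≥ 3 ✓; dept Research ✗ → not eligible.
Spot Bonus Program — status intern ✓ (not excluded); service 1967 days ≥ 12 months (≈360 days) ✓ → eligible.
Transit Subsidy — service 1967 days ≥ 3 years (≈1095 days) ✓; age 20 < 25 ✗ → not eligible.
Paid Family Leave — status intern ✗ (requires full-time or seasonal) → not eligible.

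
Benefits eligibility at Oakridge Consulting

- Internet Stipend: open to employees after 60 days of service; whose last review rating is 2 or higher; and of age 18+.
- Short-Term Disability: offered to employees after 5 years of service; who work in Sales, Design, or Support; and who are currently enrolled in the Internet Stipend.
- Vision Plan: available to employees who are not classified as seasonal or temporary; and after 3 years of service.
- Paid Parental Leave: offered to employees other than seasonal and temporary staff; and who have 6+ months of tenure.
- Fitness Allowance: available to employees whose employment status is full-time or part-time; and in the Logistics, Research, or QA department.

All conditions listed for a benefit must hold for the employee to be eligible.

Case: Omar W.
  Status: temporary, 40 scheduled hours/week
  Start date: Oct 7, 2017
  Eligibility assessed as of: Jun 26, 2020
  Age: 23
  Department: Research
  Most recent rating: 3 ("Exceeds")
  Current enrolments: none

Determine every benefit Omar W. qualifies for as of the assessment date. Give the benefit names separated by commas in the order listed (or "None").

Service from Oct 7, 2017 to Jun 26, 2020: 993 days.
Internet Stipend — service 993 days ≥ 60 days ✓; rating 3 ≥ 2 ✓; age 23 ≥ 18 ✓ → eligible.
Short-Term Disability — service 993 days < 5 years (≈1825 days) ✗ → not eligible.
Vision Plan — status temporary ✗ (excluded) → not eligible.
Paid Parental Leave — status temporary ✗ (excluded) → not eligible.
Fitness Allowance — status temporary ✗ (requires full-time or part-time) → not eligible.

Internet Stipend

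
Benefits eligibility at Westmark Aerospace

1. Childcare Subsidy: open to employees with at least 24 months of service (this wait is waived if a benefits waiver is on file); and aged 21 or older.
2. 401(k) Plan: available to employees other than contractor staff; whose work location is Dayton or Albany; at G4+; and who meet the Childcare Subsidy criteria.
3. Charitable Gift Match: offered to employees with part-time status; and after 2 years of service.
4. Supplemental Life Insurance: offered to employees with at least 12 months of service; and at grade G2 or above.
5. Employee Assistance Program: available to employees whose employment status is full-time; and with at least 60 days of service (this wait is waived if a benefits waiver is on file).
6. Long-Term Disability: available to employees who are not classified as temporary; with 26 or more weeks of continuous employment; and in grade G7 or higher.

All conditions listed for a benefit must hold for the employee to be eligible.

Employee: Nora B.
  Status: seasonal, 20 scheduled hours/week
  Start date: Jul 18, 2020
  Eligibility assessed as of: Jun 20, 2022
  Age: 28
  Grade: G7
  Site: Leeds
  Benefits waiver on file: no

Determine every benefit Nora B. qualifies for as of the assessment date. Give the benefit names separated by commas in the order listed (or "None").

Supplemental Life Insurance, Long-Term Disability

Service from Jul 18, 2020 to Jun 20, 2022: 702 days.
Childcare Subsidy — no waiver, service 702 days < 24 months (≈720 days) ✗ → not eligible.
401(k) Plan — status seasonal ✓ (not excluded); site Leeds ✗ (not Dayton or Albany) → not eligible.
Charitable Gift Match — status seasonal ✗ (requires part-time) → not eligible.
Supplemental Life Insurance — service 702 days ≥ 12 months (≈360 days) ✓; grade G7 ≥ G2 ✓ → eligible.
Employee Assistance Program — status seasonal ✗ (requires full-time) → not eligible.
Long-Term Disability — status seasonal ✓ (not excluded); service 702 days ≥ 26 weeks (≈182 days) ✓; grade G7 ≥ G7 ✓ → eligible.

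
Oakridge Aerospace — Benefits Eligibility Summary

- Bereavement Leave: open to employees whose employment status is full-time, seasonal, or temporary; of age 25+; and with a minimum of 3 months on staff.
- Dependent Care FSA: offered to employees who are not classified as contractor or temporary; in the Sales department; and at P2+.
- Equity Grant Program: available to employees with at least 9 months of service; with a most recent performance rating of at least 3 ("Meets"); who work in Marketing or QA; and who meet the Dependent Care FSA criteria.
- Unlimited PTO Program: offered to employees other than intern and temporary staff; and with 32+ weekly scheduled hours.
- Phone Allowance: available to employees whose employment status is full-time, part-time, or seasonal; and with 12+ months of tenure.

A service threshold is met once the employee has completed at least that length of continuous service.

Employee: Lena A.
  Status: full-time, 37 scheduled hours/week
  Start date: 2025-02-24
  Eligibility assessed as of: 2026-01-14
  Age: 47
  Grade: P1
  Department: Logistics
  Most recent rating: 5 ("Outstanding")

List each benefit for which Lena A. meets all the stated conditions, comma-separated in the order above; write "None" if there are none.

Bereavement Leave, Unlimited PTO Program

Service from 2025-02-24 to 2026-01-14: 324 days.
Bereavement Leave — status full-time ✓; age 47 ≥ 25 ✓; service 324 days ≥ 3 months (≈90 days) ✓ → eligible.
Dependent Care FSA — status full-time ✓ (not excluded); dept Logistics ✗ → not eligible.
Equity Grant Program — service 324 days ≥ 9 months (≈270 days) ✓; rating 5 ≥ 3 ✓; dept Logistics ✗ → not eligible.
Unlimited PTO Program — status full-time ✓ (not excluded); 37 hrs/wk ≥ 32 ✓ → eligible.
Phone Allowance — status full-time ✓; service 324 days < 12 months (≈360 days) ✗ → not eligible.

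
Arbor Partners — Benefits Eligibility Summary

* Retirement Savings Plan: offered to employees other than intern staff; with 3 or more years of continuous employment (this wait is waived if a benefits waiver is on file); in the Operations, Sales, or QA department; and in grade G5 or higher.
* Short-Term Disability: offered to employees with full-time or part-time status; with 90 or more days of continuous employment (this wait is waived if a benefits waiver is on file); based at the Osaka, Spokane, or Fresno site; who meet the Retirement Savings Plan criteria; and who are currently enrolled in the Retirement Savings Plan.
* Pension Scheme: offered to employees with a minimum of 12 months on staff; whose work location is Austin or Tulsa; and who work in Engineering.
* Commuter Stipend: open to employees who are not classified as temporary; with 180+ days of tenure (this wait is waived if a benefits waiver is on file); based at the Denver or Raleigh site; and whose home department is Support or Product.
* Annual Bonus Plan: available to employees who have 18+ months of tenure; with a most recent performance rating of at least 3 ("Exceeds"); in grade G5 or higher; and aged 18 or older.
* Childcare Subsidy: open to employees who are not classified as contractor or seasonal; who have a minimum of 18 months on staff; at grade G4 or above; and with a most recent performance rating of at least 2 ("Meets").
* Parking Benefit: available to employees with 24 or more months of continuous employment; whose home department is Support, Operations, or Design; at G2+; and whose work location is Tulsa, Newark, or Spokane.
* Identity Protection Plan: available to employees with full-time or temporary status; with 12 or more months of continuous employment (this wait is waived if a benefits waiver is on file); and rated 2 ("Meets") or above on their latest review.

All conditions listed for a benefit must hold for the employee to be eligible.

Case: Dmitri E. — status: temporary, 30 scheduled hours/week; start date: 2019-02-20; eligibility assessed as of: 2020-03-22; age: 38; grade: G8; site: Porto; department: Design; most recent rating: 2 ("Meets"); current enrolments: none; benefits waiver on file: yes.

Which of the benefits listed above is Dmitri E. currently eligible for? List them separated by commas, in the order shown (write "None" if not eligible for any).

Identity Protection Plan

Service from 2019-02-20 to 2020-03-22: 396 days.
Retirement Savings Plan — status temporary ✓ (not excluded); benefits waiver on file ✓; dept Design ✗ → not eligible.
Short-Term Disability — status temporary ✗ (requires full-time or part-time) → not eligible.
Pension Scheme — service 396 days ≥ 12 months (≈360 days) ✓; site Porto ✗ (not Austin or Tulsa) → not eligible.
Commuter Stipend — status temporary ✗ (excluded) → not eligible.
Annual Bonus Plan — service 396 days < 18 months (≈540 days) ✗ → not eligible.
Childcare Subsidy — status temporary ✓ (not excluded); service 396 days < 18 months (≈540 days) ✗ → not eligible.
Parking Benefit — service 396 days < 24 months (≈720 days) ✗ → not eligible.
Identity Protection Plan — status temporary ✓; benefits waiver on file ✓; rating 2 ≥ 2 ✓ → eligible.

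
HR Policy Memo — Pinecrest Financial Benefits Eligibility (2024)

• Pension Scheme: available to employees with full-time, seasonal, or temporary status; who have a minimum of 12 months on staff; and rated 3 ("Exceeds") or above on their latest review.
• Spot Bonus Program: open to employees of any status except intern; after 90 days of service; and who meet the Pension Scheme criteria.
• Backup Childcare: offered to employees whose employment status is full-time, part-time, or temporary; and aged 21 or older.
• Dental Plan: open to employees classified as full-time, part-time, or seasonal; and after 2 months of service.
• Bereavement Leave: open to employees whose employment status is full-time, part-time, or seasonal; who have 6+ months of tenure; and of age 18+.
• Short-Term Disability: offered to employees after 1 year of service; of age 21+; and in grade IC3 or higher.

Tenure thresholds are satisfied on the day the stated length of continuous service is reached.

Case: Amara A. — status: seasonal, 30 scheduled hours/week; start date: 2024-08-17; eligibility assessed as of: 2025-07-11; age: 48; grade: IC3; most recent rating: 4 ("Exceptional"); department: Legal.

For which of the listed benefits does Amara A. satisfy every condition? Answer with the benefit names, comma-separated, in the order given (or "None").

Dental Plan, Bereavement Leave

Service from 2024-08-17 to 2025-07-11: 328 days.
Pension Scheme — status seasonal ✓; service 328 days < 12 months (≈360 days) ✗ → not eligible.
Spot Bonus Program — status seasonal ✓ (not excluded); service 328 days ≥ 90 days ✓; not eligible for Pension Scheme ✗ → not eligible.
Backup Childcare — status seasonal ✗ (requires full-time, part-time, or temporary) → not eligible.
Dental Plan — status seasonal ✓; service 328 days ≥ 2 months (≈60 days) ✓ → eligible.
Bereavement Leave — status seasonal ✓; service 328 days ≥ 6 months (≈180 days) ✓; age 48 ≥ 18 ✓ → eligible.
Short-Term Disability — service 328 days < 1 year (≈365 days) ✗ → not eligible.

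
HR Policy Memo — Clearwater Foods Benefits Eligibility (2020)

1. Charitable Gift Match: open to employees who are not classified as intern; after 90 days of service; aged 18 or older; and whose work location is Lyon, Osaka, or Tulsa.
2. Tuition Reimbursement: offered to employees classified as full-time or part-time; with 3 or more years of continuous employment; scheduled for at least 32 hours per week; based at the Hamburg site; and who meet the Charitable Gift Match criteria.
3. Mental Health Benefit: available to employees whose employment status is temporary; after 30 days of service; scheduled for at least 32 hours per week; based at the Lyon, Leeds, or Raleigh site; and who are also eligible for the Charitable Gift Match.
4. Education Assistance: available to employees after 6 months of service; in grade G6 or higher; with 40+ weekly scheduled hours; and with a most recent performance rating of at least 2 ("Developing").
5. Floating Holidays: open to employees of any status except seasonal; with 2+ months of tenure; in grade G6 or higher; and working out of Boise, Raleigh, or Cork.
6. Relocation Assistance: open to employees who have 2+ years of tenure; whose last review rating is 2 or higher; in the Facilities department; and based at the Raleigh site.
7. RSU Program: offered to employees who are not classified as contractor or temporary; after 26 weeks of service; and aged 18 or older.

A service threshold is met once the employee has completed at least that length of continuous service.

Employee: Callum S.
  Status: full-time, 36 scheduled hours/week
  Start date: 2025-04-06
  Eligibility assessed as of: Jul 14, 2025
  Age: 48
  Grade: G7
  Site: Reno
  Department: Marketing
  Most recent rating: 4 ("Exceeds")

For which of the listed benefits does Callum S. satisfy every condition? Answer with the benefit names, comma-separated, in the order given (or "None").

Service from 2025-04-06 to Jul 14, 2025: 99 days.
Charitable Gift Match — status full-time ✓ (not excluded); service 99 days ≥ 90 days ✓; age 48 ≥ 18 ✓; site Reno ✗ (not Lyon, Osaka, or Tulsa) → not eligible.
Tuition Reimbursement — status full-time ✓; service 99 days < 3 years (≈1095 days) ✗ → not eligible.
Mental Health Benefit — status full-time ✗ (requires temporary) → not eligible.
Education Assistance — service 99 days < 6 months (≈180 days) ✗ → not eligible.
Floating Holidays — status full-time ✓ (not excluded); service 99 days ≥ 2 months (≈60 days) ✓; grade G7 ≥ G6 ✓; site Reno ✗ (not Boise, Raleigh, or Cork) → not eligible.
Relocation Assistance — service 99 days < 2 years (≈730 days) ✗ → not eligible.
RSU Program — status full-time ✓ (not excluded); service 99 days < 26 weeks (≈182 days) ✗ → not eligible.

None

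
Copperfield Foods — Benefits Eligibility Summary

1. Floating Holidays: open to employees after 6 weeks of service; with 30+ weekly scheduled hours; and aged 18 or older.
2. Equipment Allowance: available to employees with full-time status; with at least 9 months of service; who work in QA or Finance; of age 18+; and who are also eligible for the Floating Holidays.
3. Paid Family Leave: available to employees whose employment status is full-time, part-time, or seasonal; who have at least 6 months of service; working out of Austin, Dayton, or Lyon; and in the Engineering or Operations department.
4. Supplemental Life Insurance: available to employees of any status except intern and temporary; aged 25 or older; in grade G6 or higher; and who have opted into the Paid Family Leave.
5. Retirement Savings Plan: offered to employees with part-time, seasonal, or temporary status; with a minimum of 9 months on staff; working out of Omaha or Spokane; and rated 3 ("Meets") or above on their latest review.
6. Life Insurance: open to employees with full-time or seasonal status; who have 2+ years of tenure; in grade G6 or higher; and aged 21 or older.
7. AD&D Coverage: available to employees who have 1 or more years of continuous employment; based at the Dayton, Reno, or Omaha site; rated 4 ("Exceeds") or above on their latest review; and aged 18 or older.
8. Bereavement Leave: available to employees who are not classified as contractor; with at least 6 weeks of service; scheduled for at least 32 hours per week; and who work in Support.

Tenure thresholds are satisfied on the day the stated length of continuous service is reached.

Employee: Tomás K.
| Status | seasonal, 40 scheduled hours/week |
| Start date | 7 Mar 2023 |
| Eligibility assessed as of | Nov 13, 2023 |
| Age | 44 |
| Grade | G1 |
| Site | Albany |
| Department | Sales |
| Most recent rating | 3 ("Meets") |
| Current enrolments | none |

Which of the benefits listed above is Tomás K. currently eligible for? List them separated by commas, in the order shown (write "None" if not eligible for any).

Floating Holidays

Service from 7 Mar 2023 to Nov 13, 2023: 251 days.
Floating Holidays — service 251 days ≥ 6 weeks (≈42 days) ✓; 40 hrs/wk ≥ 30 ✓; age 44 ≥ 18 ✓ → eligible.
Equipment Allowance — status seasonal ✗ (requires full-time) → not eligible.
Paid Family Leave — status seasonal ✓; service 251 days ≥ 6 months (≈180 days) ✓; site Albany ✗ (not Austin, Dayton, or Lyon) → not eligible.
Supplemental Life Insurance — status seasonal ✓ (not excluded); age 44 ≥ 25 ✓; grade G1 < G6 ✗ → not eligible.
Retirement Savings Plan — status seasonal ✓; service 251 days < 9 months (≈270 days) ✗ → not eligible.
Life Insurance — status seasonal ✓; service 251 days < 2 years (≈730 days) ✗ → not eligible.
AD&D Coverage — service 251 days < 1 year (≈365 days) ✗ → not eligible.
Bereavement Leave — status seasonal ✓ (not excluded); service 251 days ≥ 6 weeks (≈42 days) ✓; 40 hrs/wk ≥ 32 ✓; dept Sales ✗ → not eligible.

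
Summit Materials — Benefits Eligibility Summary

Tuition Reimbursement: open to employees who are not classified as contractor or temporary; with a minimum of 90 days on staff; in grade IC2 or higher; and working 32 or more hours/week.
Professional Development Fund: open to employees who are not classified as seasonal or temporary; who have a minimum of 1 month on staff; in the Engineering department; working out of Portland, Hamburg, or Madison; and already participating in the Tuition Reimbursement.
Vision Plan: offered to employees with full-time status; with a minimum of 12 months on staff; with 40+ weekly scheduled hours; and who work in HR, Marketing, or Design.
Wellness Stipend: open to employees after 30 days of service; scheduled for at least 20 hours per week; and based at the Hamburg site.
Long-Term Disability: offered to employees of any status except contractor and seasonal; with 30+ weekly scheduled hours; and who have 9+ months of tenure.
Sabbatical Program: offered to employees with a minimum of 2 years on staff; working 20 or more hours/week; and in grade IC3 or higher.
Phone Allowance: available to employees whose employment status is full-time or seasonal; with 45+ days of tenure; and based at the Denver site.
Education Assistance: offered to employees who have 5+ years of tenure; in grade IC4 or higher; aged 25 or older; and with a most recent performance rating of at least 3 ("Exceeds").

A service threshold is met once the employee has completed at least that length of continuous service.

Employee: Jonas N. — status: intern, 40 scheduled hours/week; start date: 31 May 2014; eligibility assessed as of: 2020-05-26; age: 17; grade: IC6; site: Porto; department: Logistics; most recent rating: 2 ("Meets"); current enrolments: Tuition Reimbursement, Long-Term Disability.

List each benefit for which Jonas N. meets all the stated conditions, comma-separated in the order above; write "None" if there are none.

Service from 31 May 2014 to 2020-05-26: 2187 days.
Tuition Reimbursement — status intern ✓ (not excluded); service 2187 days ≥ 90 days ✓; grade IC6 ≥ IC2 ✓; 40 hrs/wk ≥ 32 ✓ → eligible.
Professional Development Fund — status intern ✓ (not excluded); service 2187 days ≥ 1 month (≈30 days) ✓; dept Logistics ✗ → not eligible.
Vision Plan — status intern ✗ (requires full-time) → not eligible.
Wellness Stipend — service 2187 days ≥ 30 days ✓; 40 hrs/wk ≥ 20 ✓; site Porto ✗ (not Hamburg) → not eligible.
Long-Term Disability — status intern ✓ (not excluded); 40 hrs/wk ≥ 30 ✓; service 2187 days ≥ 9 months (≈270 days) ✓ → eligible.
Sabbatical Program — service 2187 days ≥ 2 years (≈730 days) ✓; 40 hrs/wk ≥ 20 ✓; grade IC6 ≥ IC3 ✓ → eligible.
Phone Allowance — status intern ✗ (requires full-time or seasonal) → not eligible.
Education Assistance — service 2187 days ≥ 5 years (≈1825 days) ✓; grade IC6 ≥ IC4 ✓; age 17 < 25 ✗ → not eligible.

Tuition Reimbursement, Long-Term Disability, Sabbatical Program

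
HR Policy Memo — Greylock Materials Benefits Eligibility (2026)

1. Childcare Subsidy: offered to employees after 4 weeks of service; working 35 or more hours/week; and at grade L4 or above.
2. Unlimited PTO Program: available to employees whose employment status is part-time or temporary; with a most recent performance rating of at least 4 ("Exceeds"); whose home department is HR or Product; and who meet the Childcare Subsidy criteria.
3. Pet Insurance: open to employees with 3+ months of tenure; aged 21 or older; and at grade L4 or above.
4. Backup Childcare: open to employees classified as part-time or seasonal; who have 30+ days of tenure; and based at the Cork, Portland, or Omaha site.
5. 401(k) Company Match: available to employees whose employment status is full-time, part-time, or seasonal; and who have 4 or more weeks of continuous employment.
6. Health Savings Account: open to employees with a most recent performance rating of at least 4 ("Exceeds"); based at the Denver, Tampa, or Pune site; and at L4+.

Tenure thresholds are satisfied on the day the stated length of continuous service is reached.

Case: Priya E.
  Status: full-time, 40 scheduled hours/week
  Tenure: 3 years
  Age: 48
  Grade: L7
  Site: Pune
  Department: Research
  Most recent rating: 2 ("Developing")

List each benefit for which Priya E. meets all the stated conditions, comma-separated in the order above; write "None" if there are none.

Childcare Subsidy — service 3 years ≥ 4 weeks (≈28 days) ✓; 40 hrs/wk ≥ 35 ✓; grade L7 ≥ L4 ✓ → eligible.
Unlimited PTO Program — status full-time ✗ (requires part-time or temporary) → not eligible.
Pet Insurance — service 3 years ≥ 3 months (≈90 days) ✓; age 48 ≥ 21 ✓; grade L7 ≥ L4 ✓ → eligible.
Backup Childcare — status full-time ✗ (requires part-time or seasonal) → not eligible.
401(k) Company Match — status full-time ✓; service 3 years ≥ 4 weeks (≈28 days) ✓ → eligible.
Health Savings Account — rating 2 < 4 ✗ → not eligible.

Childcare Subsidy, Pet Insurance, 401(k) Company Match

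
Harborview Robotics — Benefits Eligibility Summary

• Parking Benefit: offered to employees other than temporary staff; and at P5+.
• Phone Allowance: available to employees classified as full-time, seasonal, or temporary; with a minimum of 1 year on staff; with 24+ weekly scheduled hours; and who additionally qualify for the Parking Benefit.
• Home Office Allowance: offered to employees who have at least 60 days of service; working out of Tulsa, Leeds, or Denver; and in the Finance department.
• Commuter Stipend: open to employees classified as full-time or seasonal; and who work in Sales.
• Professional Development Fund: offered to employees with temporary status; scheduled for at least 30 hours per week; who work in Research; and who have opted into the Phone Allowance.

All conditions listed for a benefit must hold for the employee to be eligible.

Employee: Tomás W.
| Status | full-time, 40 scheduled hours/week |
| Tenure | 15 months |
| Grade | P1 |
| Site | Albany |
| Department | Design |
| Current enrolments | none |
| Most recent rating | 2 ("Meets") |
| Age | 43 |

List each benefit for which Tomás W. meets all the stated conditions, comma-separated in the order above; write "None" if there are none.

None

Parking Benefit — status full-time ✓ (not excluded); grade P1 < P5 ✗ → not eligible.
Phone Allowance — status full-time ✓; service 15 months ≥ 1 year (≈365 days) ✓; 40 hrs/wk ≥ 24 ✓; not eligible for Parking Benefit ✗ → not eligible.
Home Office Allowance — service 15 months ≥ 60 days ✓; site Albany ✗ (not Tulsa, Leeds, or Denver) → not eligible.
Commuter Stipend — status full-time ✓; dept Design ✗ → not eligible.
Professional Development Fund — status full-time ✗ (requires temporary) → not eligible.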